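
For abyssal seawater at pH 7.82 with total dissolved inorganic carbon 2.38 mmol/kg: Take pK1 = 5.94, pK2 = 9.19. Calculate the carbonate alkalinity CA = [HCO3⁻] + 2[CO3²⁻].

CA = [HCO3⁻] + 2[CO3²⁻] = (α₁ + 2α₂)·DIC
At pH 7.82: [H⁺]/K1 = 10^-1.88 = 0.013183, K2/[H⁺] = 10^-1.37 = 0.042658
α₁ = 1/(1 + 0.013183 + 0.042658) = 1/1.0558 = 0.9471; α₂ = α₁·K2/[H⁺] = 0.04040
α₁ + 2α₂ = 1.0279
CA = 1.0279 × 2.38 = 2.45 mmol/kg

CA = 2.45 mmol/kg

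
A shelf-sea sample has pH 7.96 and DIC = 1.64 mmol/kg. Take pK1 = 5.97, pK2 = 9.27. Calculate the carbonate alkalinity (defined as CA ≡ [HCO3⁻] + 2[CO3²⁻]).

CA = 1.70 mmol/kg

CA = [HCO3⁻] + 2[CO3²⁻] = (α₁ + 2α₂)·DIC
At pH 7.96: [H⁺]/K1 = 10^-1.99 = 0.010233, K2/[H⁺] = 10^-1.31 = 0.048978
α₁ = 1/(1 + 0.010233 + 0.048978) = 1/1.0592 = 0.9441; α₂ = α₁·K2/[H⁺] = 0.04624
α₁ + 2α₂ = 1.0366
CA = 1.0366 × 1.64 = 1.70 mmol/kg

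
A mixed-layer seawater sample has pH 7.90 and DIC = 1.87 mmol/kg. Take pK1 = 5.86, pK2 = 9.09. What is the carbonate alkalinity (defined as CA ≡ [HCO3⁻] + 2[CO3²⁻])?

CA = [HCO3⁻] + 2[CO3²⁻] = (α₁ + 2α₂)·DIC
At pH 7.90: [H⁺]/K1 = 10^-2.04 = 0.0091201, K2/[H⁺] = 10^-1.19 = 0.064565
α₁ = 1/(1 + 0.0091201 + 0.064565) = 1/1.0737 = 0.9314; α₂ = α₁·K2/[H⁺] = 0.06013
α₁ + 2α₂ = 1.0516
CA = 1.0516 × 1.87 = 1.97 mmol/kg

CA = 1.97 mmol/kg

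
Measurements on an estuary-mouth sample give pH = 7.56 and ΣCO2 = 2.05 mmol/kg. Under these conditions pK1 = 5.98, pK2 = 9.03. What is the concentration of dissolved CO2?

α₀ = 1 / (1 + K1/[H⁺] + K1K2/[H⁺]²) = 1 / (1 + 10^+1.58 + 10^+0.11)
   = 1 / (1 + 38.019 + 1.2882) = 1/40.307 = 0.02481
[CO2*] = α₀ × DIC = 0.02481 × 2.05 = 0.0509 mmol/kg

[CO2*] = 0.0509 mmol/kg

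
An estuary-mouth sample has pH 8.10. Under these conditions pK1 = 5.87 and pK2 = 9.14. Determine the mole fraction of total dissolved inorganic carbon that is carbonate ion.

α₂ = 1 / (1 + [H⁺]/K2 + [H⁺]²/(K1K2)) = 1 / (1 + 10^+1.04 + 10^-1.19)
   = 1 / (1 + 10.965 + 0.064565) = 1/12.029 = 0.08313

α₂ = 0.0831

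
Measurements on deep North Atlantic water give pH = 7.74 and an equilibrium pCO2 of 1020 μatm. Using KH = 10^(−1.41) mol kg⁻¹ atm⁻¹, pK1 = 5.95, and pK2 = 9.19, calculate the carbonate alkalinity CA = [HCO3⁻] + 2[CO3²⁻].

CA = 2.62 mmol/kg

[CO2*] = KH · pCO2 = 10^(−1.41) × 1020×10^-6 = 3.968×10^-5 mol/kg
α₀ = 1/(1 + K1/[H⁺] + K1K2/[H⁺]²) = 1/(1 + 10^+1.79 + 10^+0.34) = 0.01542
DIC = [CO2*]/α₀ = 3.968×10^-5 / 0.01542 = 2.573 mmol/kg
CA = (α₁ + 2α₂)·DIC = (0.9508 + 2×0.03374) × 2.573 = 2.62 mmol/kg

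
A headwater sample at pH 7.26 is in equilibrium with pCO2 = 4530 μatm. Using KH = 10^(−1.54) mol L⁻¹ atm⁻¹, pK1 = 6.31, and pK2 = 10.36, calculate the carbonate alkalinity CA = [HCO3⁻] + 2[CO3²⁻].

[CO2*] = KH · pCO2 = 10^(−1.54) × 4530×10^-6 = 1.306×10^-4 mol/L
α₀ = 1/(1 + K1/[H⁺] + K1K2/[H⁺]²) = 1/(1 + 10^+0.95 + 10^-2.15) = 0.1008
DIC = [CO2*]/α₀ = 1.306×10^-4 / 0.1008 = 1.296 mmol/L
CA = (α₁ + 2α₂)·DIC = (0.8985 + 2×0.0007137) × 1.296 = 1.17 mmol/L

CA = 1.17 mmol/L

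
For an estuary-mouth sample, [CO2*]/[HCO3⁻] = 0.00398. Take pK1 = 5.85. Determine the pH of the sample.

From K1 = [H⁺][HCO3⁻]/[CO2*]:  pH = pK1 − log₁₀([CO2*]/[HCO3⁻])
log₁₀(0.00398) = -2.400
pH = 5.85 − (-2.400) = 8.25

pH = 8.25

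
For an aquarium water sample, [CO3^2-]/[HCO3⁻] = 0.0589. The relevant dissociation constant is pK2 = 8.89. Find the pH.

From K2 = [H⁺][CO3^2-]/[HCO3⁻]:  pH = pK2 + log₁₀([CO3^2-]/[HCO3⁻])
log₁₀(0.0589) = -1.230
pH = 8.89 + (-1.230) = 7.66

pH = 7.66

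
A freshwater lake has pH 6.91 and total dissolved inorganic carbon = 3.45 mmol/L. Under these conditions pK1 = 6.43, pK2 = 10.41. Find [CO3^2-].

α₂ = 1 / (1 + [H⁺]/K2 + [H⁺]²/(K1K2)) = 1 / (1 + 10^+3.50 + 10^+3.02)
   = 1 / (1 + 3162.3 + 1047.1) = 1/4210.4 = 0.0002375
[CO3²⁻] = α₂ × DIC = 0.0002375 × 3.45 = 0.000819 mmol/L = 0.819 μmol/L

[CO3²⁻] = 0.819 μmol/L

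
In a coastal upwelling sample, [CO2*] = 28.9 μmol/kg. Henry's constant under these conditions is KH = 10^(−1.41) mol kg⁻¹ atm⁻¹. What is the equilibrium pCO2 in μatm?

pCO2 = 743 μatm

KH = 10^(−1.41) = 3.890×10^-2 mol kg⁻¹ atm⁻¹
pCO2 = [CO2*]/KH = 28.9×10^-6 / 3.890×10^-2 = 7.43×10^-4 atm = 743 μatm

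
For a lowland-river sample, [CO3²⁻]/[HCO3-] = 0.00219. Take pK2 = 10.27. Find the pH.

From K2 = [H⁺][CO3²⁻]/[HCO3-]:  pH = pK2 + log₁₀([CO3²⁻]/[HCO3-])
log₁₀(0.00219) = -2.660
pH = 10.27 + (-2.660) = 7.61

pH = 7.61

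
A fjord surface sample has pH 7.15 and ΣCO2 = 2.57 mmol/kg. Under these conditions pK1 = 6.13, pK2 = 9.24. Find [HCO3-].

[HCO3⁻] = 2.33 mmol/kg

α₁ = 1 / (1 + [H⁺]/K1 + K2/[H⁺]) = 1 / (1 + 10^-1.02 + 10^-2.09)
   = 1 / (1 + 0.095499 + 0.0081283) = 1/1.1036 = 0.9061
[HCO3⁻] = α₁ × DIC = 0.9061 × 2.57 = 2.33 mmol/kg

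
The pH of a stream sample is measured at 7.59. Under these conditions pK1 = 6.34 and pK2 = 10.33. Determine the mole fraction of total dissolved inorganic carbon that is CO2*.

α₀ = 1 / (1 + K1/[H⁺] + K1K2/[H⁺]²) = 1 / (1 + 10^+1.25 + 10^-1.49)
   = 1 / (1 + 17.783 + 0.032359) = 1/18.815 = 0.05315

α₀ = 0.0531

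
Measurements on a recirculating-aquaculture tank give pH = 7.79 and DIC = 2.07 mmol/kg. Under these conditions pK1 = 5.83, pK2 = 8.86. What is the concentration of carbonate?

[CO3²⁻] = 0.161 mmol/kg

α₂ = 1 / (1 + [H⁺]/K2 + [H⁺]²/(K1K2)) = 1 / (1 + 10^+1.07 + 10^-0.89)
   = 1 / (1 + 11.749 + 0.12882) = 1/12.878 = 0.07765
[CO3²⁻] = α₂ × DIC = 0.07765 × 2.07 = 0.161 mmol/kg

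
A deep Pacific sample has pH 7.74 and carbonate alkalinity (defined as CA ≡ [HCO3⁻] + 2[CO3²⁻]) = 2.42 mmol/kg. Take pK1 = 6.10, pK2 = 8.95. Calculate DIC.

DIC = 2.34 mmol/kg

CA = [HCO3⁻] + 2[CO3²⁻] = (α₁ + 2α₂)·DIC
At pH 7.74: [H⁺]/K1 = 10^-1.64 = 0.022909, K2/[H⁺] = 10^-1.21 = 0.061660
α₁ = 1/(1 + 0.022909 + 0.061660) = 1/1.0846 = 0.9220; α₂ = α₁·K2/[H⁺] = 0.05685
α₁ + 2α₂ = 1.0357
DIC = CA / (α₁ + 2α₂) = 2.42 / 1.0357 = 2.34 mmol/kg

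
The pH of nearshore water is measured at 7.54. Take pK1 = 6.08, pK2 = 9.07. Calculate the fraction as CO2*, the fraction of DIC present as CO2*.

α₀ = 1 / (1 + K1/[H⁺] + K1K2/[H⁺]²) = 1 / (1 + 10^+1.46 + 10^-0.07)
   = 1 / (1 + 28.840 + 0.85114) = 1/30.691 = 0.03258

α₀ = 0.0326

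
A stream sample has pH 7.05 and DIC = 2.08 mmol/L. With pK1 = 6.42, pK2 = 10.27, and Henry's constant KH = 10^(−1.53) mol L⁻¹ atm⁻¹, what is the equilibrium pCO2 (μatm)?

pCO2 = 1.34×10^4 μatm

α₀ = 1 / (1 + K1/[H⁺] + K1K2/[H⁺]²) = 1 / (1 + 10^+0.63 + 10^-2.59)
   = 1 / (1 + 4.2658 + 0.0025704) = 1/5.2684 = 0.1898
[CO2*] = α₀ × DIC = 0.1898 × 2.08 = 0.3948 mmol/L
pCO2 = [CO2*]/KH = 3.948×10^-4 / 2.951×10^-2 = 1.34×10^4 μatm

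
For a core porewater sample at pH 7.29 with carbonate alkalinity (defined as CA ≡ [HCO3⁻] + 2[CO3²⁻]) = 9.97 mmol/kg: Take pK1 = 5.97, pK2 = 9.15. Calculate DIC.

CA = [HCO3⁻] + 2[CO3²⁻] = (α₁ + 2α₂)·DIC
At pH 7.29: [H⁺]/K1 = 10^-1.32 = 0.047863, K2/[H⁺] = 10^-1.86 = 0.013804
α₁ = 1/(1 + 0.047863 + 0.013804) = 1/1.0617 = 0.9419; α₂ = α₁·K2/[H⁺] = 0.01300
α₁ + 2α₂ = 0.9679
DIC = CA / (α₁ + 2α₂) = 9.97 / 0.9679 = 10.3 mmol/kg

DIC = 10.3 mmol/kg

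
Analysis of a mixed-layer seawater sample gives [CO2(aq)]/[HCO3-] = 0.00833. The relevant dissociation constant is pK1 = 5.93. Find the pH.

pH = 8.01

From K1 = [H⁺][HCO3-]/[CO2(aq)]:  pH = pK1 − log₁₀([CO2(aq)]/[HCO3-])
log₁₀(0.00833) = -2.079
pH = 5.93 − (-2.079) = 8.01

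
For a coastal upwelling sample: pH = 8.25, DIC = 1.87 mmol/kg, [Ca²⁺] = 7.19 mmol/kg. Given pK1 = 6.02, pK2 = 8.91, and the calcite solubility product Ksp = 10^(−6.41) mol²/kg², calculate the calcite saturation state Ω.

Ω = 6.17

α₂ = 1 / (1 + [H⁺]/K2 + [H⁺]²/(K1K2)) = 1 / (1 + 10^+0.66 + 10^-1.57)
   = 1 / (1 + 4.5709 + 0.026915) = 1/5.5978 = 0.1786
[CO3²⁻] = α₂ × DIC = 0.1786 × 1.87 = 0.3341 mmol/kg
Ksp = 10^(−6.41) = 3.890×10^-7
Ω = [Ca²⁺][CO3²⁻]/Ksp = (7.19×10^-3)(3.341×10^-4) / 3.890×10^-7 = 6.17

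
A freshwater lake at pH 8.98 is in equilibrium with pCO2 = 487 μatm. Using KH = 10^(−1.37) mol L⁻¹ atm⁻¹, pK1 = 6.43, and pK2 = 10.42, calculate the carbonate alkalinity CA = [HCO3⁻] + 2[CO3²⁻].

[CO2*] = KH · pCO2 = 10^(−1.37) × 487×10^-6 = 2.077×10^-5 mol/L
α₀ = 1/(1 + K1/[H⁺] + K1K2/[H⁺]²) = 1/(1 + 10^+2.55 + 10^+1.11) = 0.002712
DIC = [CO2*]/α₀ = 2.077×10^-5 / 0.002712 = 7.659 mmol/L
CA = (α₁ + 2α₂)·DIC = (0.9623 + 2×0.03494) × 7.659 = 7.91 mmol/L

CA = 7.91 mmol/L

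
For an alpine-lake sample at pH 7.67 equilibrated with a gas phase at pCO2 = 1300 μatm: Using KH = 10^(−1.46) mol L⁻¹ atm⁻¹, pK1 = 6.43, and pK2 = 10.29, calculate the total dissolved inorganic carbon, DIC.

[CO2*] = KH · pCO2 = 10^(−1.46) × 1300×10^-6 = 4.508×10^-5 mol/L
α₀ = 1/(1 + K1/[H⁺] + K1K2/[H⁺]²) = 1/(1 + 10^+1.24 + 10^-1.38) = 0.05429
DIC = [CO2*]/α₀ = 4.508×10^-5 / 0.05429 = 0.830 mmol/L

DIC = 0.830 mmol/L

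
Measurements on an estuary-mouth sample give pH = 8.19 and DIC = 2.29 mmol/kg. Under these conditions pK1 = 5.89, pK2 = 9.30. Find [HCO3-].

[HCO3⁻] = 2.12 mmol/kg

α₁ = 1 / (1 + [H⁺]/K1 + K2/[H⁺]) = 1 / (1 + 10^-2.30 + 10^-1.11)
   = 1 / (1 + 0.0050119 + 0.077625) = 1/1.0826 = 0.9237
[HCO3⁻] = α₁ × DIC = 0.9237 × 2.29 = 2.12 mmol/kg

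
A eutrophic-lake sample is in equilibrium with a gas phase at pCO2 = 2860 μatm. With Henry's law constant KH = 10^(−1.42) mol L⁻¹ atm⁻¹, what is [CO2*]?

[CO2*] = 109 μmol/L

KH = 10^(−1.42) = 3.802×10^-2 mol L⁻¹ atm⁻¹
[CO2*] = KH · pCO2 = 3.802×10^-2 × 2860×10^-6 atm = 1.09×10^-4 mol/L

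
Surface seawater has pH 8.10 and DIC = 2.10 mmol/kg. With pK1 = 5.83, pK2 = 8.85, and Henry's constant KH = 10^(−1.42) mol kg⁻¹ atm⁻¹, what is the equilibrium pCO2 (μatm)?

α₀ = 1 / (1 + K1/[H⁺] + K1K2/[H⁺]²) = 1 / (1 + 10^+2.27 + 10^+1.52)
   = 1 / (1 + 186.21 + 33.113) = 1/220.32 = 0.004539
[CO2*] = α₀ × DIC = 0.004539 × 2.10 = 0.009532 mmol/kg = 9.532 μmol/kg
pCO2 = [CO2*]/KH = 9.532×10^-6 / 3.802×10^-2 = 251 μatm

pCO2 = 251 μatm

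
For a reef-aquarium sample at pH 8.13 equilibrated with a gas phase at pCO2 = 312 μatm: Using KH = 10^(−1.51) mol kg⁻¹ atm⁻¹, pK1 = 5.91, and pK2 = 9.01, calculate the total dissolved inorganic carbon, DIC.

[CO2*] = KH · pCO2 = 10^(−1.51) × 312×10^-6 = 9.642×10^-6 mol/kg
α₀ = 1/(1 + K1/[H⁺] + K1K2/[H⁺]²) = 1/(1 + 10^+2.22 + 10^+1.34) = 0.005296
DIC = [CO2*]/α₀ = 9.642×10^-6 / 0.005296 = 1.82 mmol/kg

DIC = 1.82 mmol/kg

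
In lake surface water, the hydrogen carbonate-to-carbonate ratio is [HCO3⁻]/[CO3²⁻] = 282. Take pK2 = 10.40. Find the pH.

pH = 7.95

From K2 = [H⁺][CO3²⁻]/[HCO3⁻]:  pH = pK2 − log₁₀([HCO3⁻]/[CO3²⁻])
log₁₀(282) = +2.450
pH = 10.40 − (+2.450) = 7.95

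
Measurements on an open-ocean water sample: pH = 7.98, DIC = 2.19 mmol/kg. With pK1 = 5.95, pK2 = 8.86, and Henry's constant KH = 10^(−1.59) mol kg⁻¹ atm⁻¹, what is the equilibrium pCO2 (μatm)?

pCO2 = 697 μatm

α₀ = 1 / (1 + K1/[H⁺] + K1K2/[H⁺]²) = 1 / (1 + 10^+2.03 + 10^+1.15)
   = 1 / (1 + 107.15 + 14.125) = 1/122.28 = 0.008178
[CO2*] = α₀ × DIC = 0.008178 × 2.19 = 0.01791 mmol/kg = 17.91 μmol/kg
pCO2 = [CO2*]/KH = 1.791×10^-5 / 2.570×10^-2 = 697 μatm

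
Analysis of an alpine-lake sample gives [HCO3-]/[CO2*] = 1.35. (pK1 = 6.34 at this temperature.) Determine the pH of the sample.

From K1 = [H⁺][HCO3-]/[CO2*]:  pH = pK1 + log₁₀([HCO3-]/[CO2*])
log₁₀(1.35) = +0.130
pH = 6.34 + (+0.130) = 6.47

pH = 6.47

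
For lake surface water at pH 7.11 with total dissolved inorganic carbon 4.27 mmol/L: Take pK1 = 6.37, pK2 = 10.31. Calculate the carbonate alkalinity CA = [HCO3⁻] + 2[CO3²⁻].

CA = [HCO3⁻] + 2[CO3²⁻] = (α₁ + 2α₂)·DIC
At pH 7.11: [H⁺]/K1 = 10^-0.74 = 0.18197, K2/[H⁺] = 10^-3.20 = 0.00063096
α₁ = 1/(1 + 0.18197 + 0.00063096) = 1/1.1826 = 0.8456; α₂ = α₁·K2/[H⁺] = 0.0005335
α₁ + 2α₂ = 0.8467
CA = 0.8467 × 4.27 = 3.62 mmol/L

CA = 3.62 mmol/L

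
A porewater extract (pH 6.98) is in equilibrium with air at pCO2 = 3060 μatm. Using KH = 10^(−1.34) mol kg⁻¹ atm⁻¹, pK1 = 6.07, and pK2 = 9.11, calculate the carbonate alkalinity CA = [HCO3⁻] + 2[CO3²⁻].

[CO2*] = KH · pCO2 = 10^(−1.34) × 3060×10^-6 = 1.399×10^-4 mol/kg
α₀ = 1/(1 + K1/[H⁺] + K1K2/[H⁺]²) = 1/(1 + 10^+0.91 + 10^-1.22) = 0.1088
DIC = [CO2*]/α₀ = 1.399×10^-4 / 0.1088 = 1.285 mmol/kg
CA = (α₁ + 2α₂)·DIC = (0.8846 + 2×0.006558) × 1.285 = 1.15 mmol/kg

CA = 1.15 mmol/kg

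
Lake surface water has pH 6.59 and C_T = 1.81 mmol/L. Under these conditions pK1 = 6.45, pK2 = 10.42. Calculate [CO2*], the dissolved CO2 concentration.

α₀ = 1 / (1 + K1/[H⁺] + K1K2/[H⁺]²) = 1 / (1 + 10^+0.14 + 10^-3.69)
   = 1 / (1 + 1.3804 + 0.00020417) = 1/2.3806 = 0.4201
[CO2*] = α₀ × DIC = 0.4201 × 1.81 = 0.760 mmol/L

[CO2*] = 0.760 mmol/L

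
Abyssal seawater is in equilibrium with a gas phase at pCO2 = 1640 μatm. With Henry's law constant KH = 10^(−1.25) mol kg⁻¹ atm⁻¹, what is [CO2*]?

[CO2*] = 92.2 μmol/kg

KH = 10^(−1.25) = 5.623×10^-2 mol kg⁻¹ atm⁻¹
[CO2*] = KH · pCO2 = 5.623×10^-2 × 1640×10^-6 atm = 9.22×10^-5 mol/kg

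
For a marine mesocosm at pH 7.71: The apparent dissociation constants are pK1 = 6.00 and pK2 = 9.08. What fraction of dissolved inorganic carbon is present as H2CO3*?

α₀ = 0.0184

α₀ = 1 / (1 + K1/[H⁺] + K1K2/[H⁺]²) = 1 / (1 + 10^+1.71 + 10^+0.34)
   = 1 / (1 + 51.286 + 2.1878) = 1/54.474 = 0.01836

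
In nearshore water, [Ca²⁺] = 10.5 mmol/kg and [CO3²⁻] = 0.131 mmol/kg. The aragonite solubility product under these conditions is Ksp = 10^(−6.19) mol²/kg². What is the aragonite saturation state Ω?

Ω = 2.13

Ksp = 10^(−6.19) = 6.457×10^-7
Ω = [Ca²⁺][CO3²⁻]/Ksp = (10.5×10^-3)(0.131×10^-3) / 6.457×10^-7 = 2.13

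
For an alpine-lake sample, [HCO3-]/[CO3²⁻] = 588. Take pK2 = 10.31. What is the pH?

pH = 7.54

From K2 = [H⁺][CO3²⁻]/[HCO3-]:  pH = pK2 − log₁₀([HCO3-]/[CO3²⁻])
log₁₀(588) = +2.769
pH = 10.31 − (+2.769) = 7.54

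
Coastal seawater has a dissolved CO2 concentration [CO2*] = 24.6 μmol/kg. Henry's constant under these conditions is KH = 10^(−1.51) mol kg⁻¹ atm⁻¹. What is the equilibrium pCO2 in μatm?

KH = 10^(−1.51) = 3.090×10^-2 mol kg⁻¹ atm⁻¹
pCO2 = [CO2*]/KH = 24.6×10^-6 / 3.090×10^-2 = 7.96×10^-4 atm = 796 μatm

pCO2 = 796 μatm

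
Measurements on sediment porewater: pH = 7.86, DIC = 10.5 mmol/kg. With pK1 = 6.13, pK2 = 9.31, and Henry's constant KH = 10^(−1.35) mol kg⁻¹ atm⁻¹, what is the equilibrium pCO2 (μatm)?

pCO2 = 4150 μatm

α₀ = 1 / (1 + K1/[H⁺] + K1K2/[H⁺]²) = 1 / (1 + 10^+1.73 + 10^+0.28)
   = 1 / (1 + 53.703 + 1.9055) = 1/56.609 = 0.01767
[CO2*] = α₀ × DIC = 0.01767 × 10.5 = 0.1855 mmol/kg
pCO2 = [CO2*]/KH = 1.855×10^-4 / 4.467×10^-2 = 4150 μatm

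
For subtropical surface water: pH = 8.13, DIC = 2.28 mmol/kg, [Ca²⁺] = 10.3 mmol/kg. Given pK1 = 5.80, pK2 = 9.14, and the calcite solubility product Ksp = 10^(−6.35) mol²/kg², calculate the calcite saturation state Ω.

Ω = 4.66

α₂ = 1 / (1 + [H⁺]/K2 + [H⁺]²/(K1K2)) = 1 / (1 + 10^+1.01 + 10^-1.32)
   = 1 / (1 + 10.233 + 0.047863) = 1/11.281 = 0.08865
[CO3²⁻] = α₂ × DIC = 0.08865 × 2.28 = 0.2021 mmol/kg
Ksp = 10^(−6.35) = 4.467×10^-7
Ω = [Ca²⁺][CO3²⁻]/Ksp = (10.3×10^-3)(2.021×10^-4) / 4.467×10^-7 = 4.66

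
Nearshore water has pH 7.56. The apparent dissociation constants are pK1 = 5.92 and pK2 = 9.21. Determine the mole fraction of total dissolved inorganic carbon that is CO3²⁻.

α₂ = 1 / (1 + [H⁺]/K2 + [H⁺]²/(K1K2)) = 1 / (1 + 10^+1.65 + 10^+0.01)
   = 1 / (1 + 44.668 + 1.0233) = 1/46.692 = 0.02142

α₂ = 0.0214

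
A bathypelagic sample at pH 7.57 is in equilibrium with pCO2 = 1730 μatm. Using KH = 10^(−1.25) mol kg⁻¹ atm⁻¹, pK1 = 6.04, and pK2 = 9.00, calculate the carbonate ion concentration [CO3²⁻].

[CO2*] = KH · pCO2 = 10^(−1.25) × 1730×10^-6 = 9.729×10^-5 mol/kg
α₀ = 1/(1 + K1/[H⁺] + K1K2/[H⁺]²) = 1/(1 + 10^+1.53 + 10^+0.10) = 0.02767
DIC = [CO2*]/α₀ = 9.729×10^-5 / 0.02767 = 3.516 mmol/kg
[CO3²⁻] = α₂·DIC; α₂ = 0.03483, so [CO3²⁻] = 0.03483 × 3.516 = 0.122 mmol/kg

[CO3²⁻] = 0.122 mmol/kg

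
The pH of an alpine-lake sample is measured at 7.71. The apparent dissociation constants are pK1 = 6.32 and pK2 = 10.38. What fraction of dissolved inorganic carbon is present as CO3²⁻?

α₂ = 1 / (1 + [H⁺]/K2 + [H⁺]²/(K1K2)) = 1 / (1 + 10^+2.67 + 10^+1.28)
   = 1 / (1 + 467.74 + 19.055) = 1/487.79 = 0.002050

α₂ = 0.00205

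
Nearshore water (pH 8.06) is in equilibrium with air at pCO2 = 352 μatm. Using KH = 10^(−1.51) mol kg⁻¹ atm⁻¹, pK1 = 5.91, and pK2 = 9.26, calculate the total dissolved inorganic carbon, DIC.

DIC = 1.64 mmol/kg

[CO2*] = KH · pCO2 = 10^(−1.51) × 352×10^-6 = 1.088×10^-5 mol/kg
α₀ = 1/(1 + K1/[H⁺] + K1K2/[H⁺]²) = 1/(1 + 10^+2.15 + 10^+0.95) = 0.006615
DIC = [CO2*]/α₀ = 1.088×10^-5 / 0.006615 = 1.64 mmol/kg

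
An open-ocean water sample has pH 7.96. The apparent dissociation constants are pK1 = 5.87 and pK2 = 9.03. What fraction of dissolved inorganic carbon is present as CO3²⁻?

α₂ = 1 / (1 + [H⁺]/K2 + [H⁺]²/(K1K2)) = 1 / (1 + 10^+1.07 + 10^-1.02)
   = 1 / (1 + 11.749 + 0.095499) = 1/12.844 = 0.07785

α₂ = 0.0779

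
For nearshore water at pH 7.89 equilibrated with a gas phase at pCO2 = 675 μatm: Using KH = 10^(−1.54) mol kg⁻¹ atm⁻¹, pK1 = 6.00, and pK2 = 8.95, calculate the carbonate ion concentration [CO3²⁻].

[CO3²⁻] = 0.132 mmol/kg

[CO2*] = KH · pCO2 = 10^(−1.54) × 675×10^-6 = 1.947×10^-5 mol/kg
α₀ = 1/(1 + K1/[H⁺] + K1K2/[H⁺]²) = 1/(1 + 10^+1.89 + 10^+0.83) = 0.01171
DIC = [CO2*]/α₀ = 1.947×10^-5 / 0.01171 = 1.662 mmol/kg
[CO3²⁻] = α₂·DIC; α₂ = 0.07918, so [CO3²⁻] = 0.07918 × 1.662 = 0.132 mmol/kg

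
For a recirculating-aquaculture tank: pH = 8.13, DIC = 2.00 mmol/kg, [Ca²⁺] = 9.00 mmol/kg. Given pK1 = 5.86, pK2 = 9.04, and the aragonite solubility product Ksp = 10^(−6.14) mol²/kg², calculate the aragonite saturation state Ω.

Ω = 2.71

α₂ = 1 / (1 + [H⁺]/K2 + [H⁺]²/(K1K2)) = 1 / (1 + 10^+0.91 + 10^-1.36)
   = 1 / (1 + 8.1283 + 0.043652) = 1/9.1720 = 0.1090
[CO3²⁻] = α₂ × DIC = 0.1090 × 2.00 = 0.2181 mmol/kg
Ksp = 10^(−6.14) = 7.244×10^-7
Ω = [Ca²⁺][CO3²⁻]/Ksp = (9.00×10^-3)(2.181×10^-4) / 7.244×10^-7 = 2.71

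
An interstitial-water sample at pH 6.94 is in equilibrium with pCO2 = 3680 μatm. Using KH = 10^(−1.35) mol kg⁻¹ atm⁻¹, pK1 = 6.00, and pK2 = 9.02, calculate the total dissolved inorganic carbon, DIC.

DIC = 1.61 mmol/kg

[CO2*] = KH · pCO2 = 10^(−1.35) × 3680×10^-6 = 1.644×10^-4 mol/kg
α₀ = 1/(1 + K1/[H⁺] + K1K2/[H⁺]²) = 1/(1 + 10^+0.94 + 10^-1.14) = 0.1022
DIC = [CO2*]/α₀ = 1.644×10^-4 / 0.1022 = 1.61 mmol/kg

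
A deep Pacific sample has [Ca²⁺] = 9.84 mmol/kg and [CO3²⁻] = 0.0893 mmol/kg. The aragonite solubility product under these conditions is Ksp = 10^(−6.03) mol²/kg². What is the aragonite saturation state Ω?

Ksp = 10^(−6.03) = 9.333×10^-7
Ω = [Ca²⁺][CO3²⁻]/Ksp = (9.84×10^-3)(0.0893×10^-3) / 9.333×10^-7 = 0.942

Ω = 0.942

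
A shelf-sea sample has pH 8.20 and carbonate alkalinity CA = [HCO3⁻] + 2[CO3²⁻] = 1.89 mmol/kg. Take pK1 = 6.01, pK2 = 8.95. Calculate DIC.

CA = [HCO3⁻] + 2[CO3²⁻] = (α₁ + 2α₂)·DIC
At pH 8.20: [H⁺]/K1 = 10^-2.19 = 0.0064565, K2/[H⁺] = 10^-0.75 = 0.17783
α₁ = 1/(1 + 0.0064565 + 0.17783) = 1/1.1843 = 0.8444; α₂ = α₁·K2/[H⁺] = 0.1502
α₁ + 2α₂ = 1.1447
DIC = CA / (α₁ + 2α₂) = 1.89 / 1.1447 = 1.65 mmol/kg

DIC = 1.65 mmol/kg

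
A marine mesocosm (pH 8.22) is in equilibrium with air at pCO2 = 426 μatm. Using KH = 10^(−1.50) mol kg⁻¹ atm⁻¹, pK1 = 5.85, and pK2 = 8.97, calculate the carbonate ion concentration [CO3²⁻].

[CO2*] = KH · pCO2 = 10^(−1.50) × 426×10^-6 = 1.347×10^-5 mol/kg
α₀ = 1/(1 + K1/[H⁺] + K1K2/[H⁺]²) = 1/(1 + 10^+2.37 + 10^+1.62) = 0.003609
DIC = [CO2*]/α₀ = 1.347×10^-5 / 0.003609 = 3.733 mmol/kg
[CO3²⁻] = α₂·DIC; α₂ = 0.1504, so [CO3²⁻] = 0.1504 × 3.733 = 0.562 mmol/kg

[CO3²⁻] = 0.562 mmol/kg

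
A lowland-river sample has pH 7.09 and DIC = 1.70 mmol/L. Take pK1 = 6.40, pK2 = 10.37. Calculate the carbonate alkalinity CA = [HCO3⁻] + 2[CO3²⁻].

CA = 1.41 mmol/L

CA = [HCO3⁻] + 2[CO3²⁻] = (α₁ + 2α₂)·DIC
At pH 7.09: [H⁺]/K1 = 10^-0.69 = 0.20417, K2/[H⁺] = 10^-3.28 = 0.00052481
α₁ = 1/(1 + 0.20417 + 0.00052481) = 1/1.2047 = 0.8301; α₂ = α₁·K2/[H⁺] = 0.0004356
α₁ + 2α₂ = 0.8310
CA = 0.8310 × 1.70 = 1.41 mmol/L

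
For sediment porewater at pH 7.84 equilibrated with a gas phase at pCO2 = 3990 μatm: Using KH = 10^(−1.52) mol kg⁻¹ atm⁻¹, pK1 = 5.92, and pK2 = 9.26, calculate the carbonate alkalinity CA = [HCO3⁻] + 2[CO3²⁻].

[CO2*] = KH · pCO2 = 10^(−1.52) × 3990×10^-6 = 1.205×10^-4 mol/kg
α₀ = 1/(1 + K1/[H⁺] + K1K2/[H⁺]²) = 1/(1 + 10^+1.92 + 10^+0.50) = 0.01145
DIC = [CO2*]/α₀ = 1.205×10^-4 / 0.01145 = 10.52 mmol/kg
CA = (α₁ + 2α₂)·DIC = (0.9523 + 2×0.03621) × 10.52 = 10.8 mmol/kg

CA = 10.8 mmol/kg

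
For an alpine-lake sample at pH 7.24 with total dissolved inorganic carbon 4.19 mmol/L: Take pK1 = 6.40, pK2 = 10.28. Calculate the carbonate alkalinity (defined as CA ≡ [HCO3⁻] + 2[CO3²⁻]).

CA = [HCO3⁻] + 2[CO3²⁻] = (α₁ + 2α₂)·DIC
At pH 7.24: [H⁺]/K1 = 10^-0.84 = 0.14454, K2/[H⁺] = 10^-3.04 = 0.00091201
α₁ = 1/(1 + 0.14454 + 0.00091201) = 1/1.1455 = 0.8730; α₂ = α₁·K2/[H⁺] = 0.0007962
α₁ + 2α₂ = 0.8746
CA = 0.8746 × 4.19 = 3.66 mmol/L

CA = 3.66 mmol/L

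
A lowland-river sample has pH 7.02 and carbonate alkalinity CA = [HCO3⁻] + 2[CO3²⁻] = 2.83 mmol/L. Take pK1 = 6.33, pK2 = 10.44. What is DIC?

DIC = 3.41 mmol/L

CA = [HCO3⁻] + 2[CO3²⁻] = (α₁ + 2α₂)·DIC
At pH 7.02: [H⁺]/K1 = 10^-0.69 = 0.20417, K2/[H⁺] = 10^-3.42 = 0.00038019
α₁ = 1/(1 + 0.20417 + 0.00038019) = 1/1.2046 = 0.8302; α₂ = α₁·K2/[H⁺] = 0.0003156
α₁ + 2α₂ = 0.8308
DIC = CA / (α₁ + 2α₂) = 2.83 / 0.8308 = 3.41 mmol/L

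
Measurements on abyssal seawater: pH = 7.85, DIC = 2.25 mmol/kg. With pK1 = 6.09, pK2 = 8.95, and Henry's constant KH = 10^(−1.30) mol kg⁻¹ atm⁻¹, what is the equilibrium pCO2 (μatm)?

α₀ = 1 / (1 + K1/[H⁺] + K1K2/[H⁺]²) = 1 / (1 + 10^+1.76 + 10^+0.66)
   = 1 / (1 + 57.544 + 4.5709) = 1/63.115 = 0.01584
[CO2*] = α₀ × DIC = 0.01584 × 2.25 = 0.03565 mmol/kg
pCO2 = [CO2*]/KH = 3.565×10^-5 / 5.012×10^-2 = 711 μatm

pCO2 = 711 μatm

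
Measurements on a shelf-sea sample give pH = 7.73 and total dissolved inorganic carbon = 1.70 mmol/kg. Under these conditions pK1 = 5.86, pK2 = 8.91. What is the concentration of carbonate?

[CO3²⁻] = 0.104 mmol/kg

α₂ = 1 / (1 + [H⁺]/K2 + [H⁺]²/(K1K2)) = 1 / (1 + 10^+1.18 + 10^-0.69)
   = 1 / (1 + 15.136 + 0.20417) = 1/16.340 = 0.06120
[CO3²⁻] = α₂ × DIC = 0.06120 × 1.70 = 0.104 mmol/kg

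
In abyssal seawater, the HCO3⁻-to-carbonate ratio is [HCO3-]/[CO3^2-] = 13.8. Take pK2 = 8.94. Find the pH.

From K2 = [H⁺][CO3^2-]/[HCO3-]:  pH = pK2 − log₁₀([HCO3-]/[CO3^2-])
log₁₀(13.8) = +1.140
pH = 8.94 − (+1.140) = 7.80

pH = 7.80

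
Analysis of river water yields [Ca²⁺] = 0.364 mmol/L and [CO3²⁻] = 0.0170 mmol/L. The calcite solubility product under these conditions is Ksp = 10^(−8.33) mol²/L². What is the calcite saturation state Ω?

Ω = 1.32

Ksp = 10^(−8.33) = 4.677×10^-9
Ω = [Ca²⁺][CO3²⁻]/Ksp = (0.364×10^-3)(0.0170×10^-3) / 4.677×10^-9 = 1.32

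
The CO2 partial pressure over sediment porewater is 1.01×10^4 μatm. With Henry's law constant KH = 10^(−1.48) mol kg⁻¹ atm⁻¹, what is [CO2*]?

KH = 10^(−1.48) = 3.311×10^-2 mol kg⁻¹ atm⁻¹
[CO2*] = KH · pCO2 = 3.311×10^-2 × 1.01×10^4×10^-6 atm = 3.34×10^-4 mol/kg

[CO2*] = 334 μmol/kg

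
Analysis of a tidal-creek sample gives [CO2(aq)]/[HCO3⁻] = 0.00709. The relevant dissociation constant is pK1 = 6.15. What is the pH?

From K1 = [H⁺][HCO3⁻]/[CO2(aq)]:  pH = pK1 − log₁₀([CO2(aq)]/[HCO3⁻])
log₁₀(0.00709) = -2.149
pH = 6.15 − (-2.149) = 8.30

pH = 8.30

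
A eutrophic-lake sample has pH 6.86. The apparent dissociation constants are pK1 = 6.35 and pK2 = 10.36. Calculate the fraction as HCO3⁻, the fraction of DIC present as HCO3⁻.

α₁ = 1 / (1 + [H⁺]/K1 + K2/[H⁺]) = 1 / (1 + 10^-0.51 + 10^-3.50)
   = 1 / (1 + 0.30903 + 0.00031623) = 1/1.3093 = 0.7637

α₁ = 0.764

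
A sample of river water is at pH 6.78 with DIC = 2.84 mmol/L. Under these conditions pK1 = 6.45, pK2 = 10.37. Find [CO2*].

[CO2*] = 0.905 mmol/L

α₀ = 1 / (1 + K1/[H⁺] + K1K2/[H⁺]²) = 1 / (1 + 10^+0.33 + 10^-3.26)
   = 1 / (1 + 2.1380 + 0.00054954) = 1/3.1385 = 0.3186
[CO2*] = α₀ × DIC = 0.3186 × 2.84 = 0.905 mmol/L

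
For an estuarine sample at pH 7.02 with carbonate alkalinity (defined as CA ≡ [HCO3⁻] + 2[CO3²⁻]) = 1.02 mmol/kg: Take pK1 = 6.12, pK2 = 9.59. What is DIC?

CA = [HCO3⁻] + 2[CO3²⁻] = (α₁ + 2α₂)·DIC
At pH 7.02: [H⁺]/K1 = 10^-0.90 = 0.12589, K2/[H⁺] = 10^-2.57 = 0.0026915
α₁ = 1/(1 + 0.12589 + 0.0026915) = 1/1.1286 = 0.8861; α₂ = α₁·K2/[H⁺] = 0.002385
α₁ + 2α₂ = 0.8908
DIC = CA / (α₁ + 2α₂) = 1.02 / 0.8908 = 1.14 mmol/kg

DIC = 1.14 mmol/kg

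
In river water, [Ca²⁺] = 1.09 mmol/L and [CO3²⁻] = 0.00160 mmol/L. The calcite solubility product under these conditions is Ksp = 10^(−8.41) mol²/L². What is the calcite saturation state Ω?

Ω = 0.448

Ksp = 10^(−8.41) = 3.890×10^-9
Ω = [Ca²⁺][CO3²⁻]/Ksp = (1.09×10^-3)(0.00160×10^-3) / 3.890×10^-9 = 0.448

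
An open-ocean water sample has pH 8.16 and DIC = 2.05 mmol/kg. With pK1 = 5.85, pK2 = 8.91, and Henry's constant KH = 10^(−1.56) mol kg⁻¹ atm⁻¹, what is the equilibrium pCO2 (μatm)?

α₀ = 1 / (1 + K1/[H⁺] + K1K2/[H⁺]²) = 1 / (1 + 10^+2.31 + 10^+1.56)
   = 1 / (1 + 204.17 + 36.308) = 1/241.48 = 0.004141
[CO2*] = α₀ × DIC = 0.004141 × 2.05 = 0.008489 mmol/kg = 8.489 μmol/kg
pCO2 = [CO2*]/KH = 8.489×10^-6 / 2.754×10^-2 = 308 μatm

pCO2 = 308 μatm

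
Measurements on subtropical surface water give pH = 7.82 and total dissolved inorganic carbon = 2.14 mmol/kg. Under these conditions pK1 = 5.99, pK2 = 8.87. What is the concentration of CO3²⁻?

[CO3²⁻] = 0.173 mmol/kg

α₂ = 1 / (1 + [H⁺]/K2 + [H⁺]²/(K1K2)) = 1 / (1 + 10^+1.05 + 10^-0.78)
   = 1 / (1 + 11.220 + 0.16596) = 1/12.386 = 0.08074
[CO3²⁻] = α₂ × DIC = 0.08074 × 2.14 = 0.173 mmol/kg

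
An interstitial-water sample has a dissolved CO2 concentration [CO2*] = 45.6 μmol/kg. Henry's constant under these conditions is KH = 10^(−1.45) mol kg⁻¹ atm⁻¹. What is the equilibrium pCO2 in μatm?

pCO2 = 1290 μatm

KH = 10^(−1.45) = 3.548×10^-2 mol kg⁻¹ atm⁻¹
pCO2 = [CO2*]/KH = 45.6×10^-6 / 3.548×10^-2 = 1.29×10^-3 atm = 1290 μatm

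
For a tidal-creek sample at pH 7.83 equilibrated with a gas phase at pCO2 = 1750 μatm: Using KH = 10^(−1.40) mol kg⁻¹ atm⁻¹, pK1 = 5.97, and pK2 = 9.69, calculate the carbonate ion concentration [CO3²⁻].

[CO2*] = KH · pCO2 = 10^(−1.40) × 1750×10^-6 = 6.967×10^-5 mol/kg
α₀ = 1/(1 + K1/[H⁺] + K1K2/[H⁺]²) = 1/(1 + 10^+1.86 + 10^+0.00) = 0.01343
DIC = [CO2*]/α₀ = 6.967×10^-5 / 0.01343 = 5.186 mmol/kg
[CO3²⁻] = α₂·DIC; α₂ = 0.01343, so [CO3²⁻] = 0.01343 × 5.186 = 0.0697 mmol/kg

[CO3²⁻] = 0.0697 mmol/kg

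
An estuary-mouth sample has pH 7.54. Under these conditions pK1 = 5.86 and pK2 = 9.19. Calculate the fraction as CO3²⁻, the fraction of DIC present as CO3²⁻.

α₂ = 0.0215

α₂ = 1 / (1 + [H⁺]/K2 + [H⁺]²/(K1K2)) = 1 / (1 + 10^+1.65 + 10^-0.03)
   = 1 / (1 + 44.668 + 0.93325) = 1/46.602 = 0.02146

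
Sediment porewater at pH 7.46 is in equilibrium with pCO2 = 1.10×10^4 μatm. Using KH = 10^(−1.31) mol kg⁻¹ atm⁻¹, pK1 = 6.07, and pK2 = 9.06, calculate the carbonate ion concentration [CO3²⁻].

[CO2*] = KH · pCO2 = 10^(−1.31) × 1.10×10^4×10^-6 = 5.388×10^-4 mol/kg
α₀ = 1/(1 + K1/[H⁺] + K1K2/[H⁺]²) = 1/(1 + 10^+1.39 + 10^-0.21) = 0.03822
DIC = [CO2*]/α₀ = 5.388×10^-4 / 0.03822 = 14.10 mmol/kg
[CO3²⁻] = α₂·DIC; α₂ = 0.02357, so [CO3²⁻] = 0.02357 × 14.10 = 0.332 mmol/kg

[CO3²⁻] = 0.332 mmol/kg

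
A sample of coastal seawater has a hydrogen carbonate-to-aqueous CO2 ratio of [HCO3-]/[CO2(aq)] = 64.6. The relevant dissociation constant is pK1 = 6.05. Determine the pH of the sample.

pH = 7.86

From K1 = [H⁺][HCO3-]/[CO2(aq)]:  pH = pK1 + log₁₀([HCO3-]/[CO2(aq)])
log₁₀(64.6) = +1.810
pH = 6.05 + (+1.810) = 7.86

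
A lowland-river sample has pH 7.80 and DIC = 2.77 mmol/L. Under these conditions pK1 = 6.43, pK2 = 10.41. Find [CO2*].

[CO2*] = 0.113 mmol/L

α₀ = 1 / (1 + K1/[H⁺] + K1K2/[H⁺]²) = 1 / (1 + 10^+1.37 + 10^-1.24)
   = 1 / (1 + 23.442 + 0.057544) = 1/24.500 = 0.04082
[CO2*] = α₀ × DIC = 0.04082 × 2.77 = 0.113 mmol/L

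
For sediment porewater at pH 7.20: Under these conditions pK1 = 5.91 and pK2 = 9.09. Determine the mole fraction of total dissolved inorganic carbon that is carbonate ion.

α₂ = 0.0121

α₂ = 1 / (1 + [H⁺]/K2 + [H⁺]²/(K1K2)) = 1 / (1 + 10^+1.89 + 10^+0.60)
   = 1 / (1 + 77.625 + 3.9811) = 1/82.606 = 0.01211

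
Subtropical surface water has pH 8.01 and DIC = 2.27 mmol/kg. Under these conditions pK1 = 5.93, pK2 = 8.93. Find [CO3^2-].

[CO3²⁻] = 0.242 mmol/kg

α₂ = 1 / (1 + [H⁺]/K2 + [H⁺]²/(K1K2)) = 1 / (1 + 10^+0.92 + 10^-1.16)
   = 1 / (1 + 8.3176 + 0.069183) = 1/9.3868 = 0.1065
[CO3²⁻] = α₂ × DIC = 0.1065 × 2.27 = 0.242 mmol/kg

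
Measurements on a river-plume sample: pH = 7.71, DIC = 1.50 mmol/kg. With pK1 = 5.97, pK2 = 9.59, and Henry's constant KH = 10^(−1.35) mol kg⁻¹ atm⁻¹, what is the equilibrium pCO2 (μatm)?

α₀ = 1 / (1 + K1/[H⁺] + K1K2/[H⁺]²) = 1 / (1 + 10^+1.74 + 10^-0.14)
   = 1 / (1 + 54.954 + 0.72444) = 1/56.679 = 0.01764
[CO2*] = α₀ × DIC = 0.01764 × 1.50 = 0.02647 mmol/kg
pCO2 = [CO2*]/KH = 2.647×10^-5 / 4.467×10^-2 = 592 μatm

pCO2 = 592 μatm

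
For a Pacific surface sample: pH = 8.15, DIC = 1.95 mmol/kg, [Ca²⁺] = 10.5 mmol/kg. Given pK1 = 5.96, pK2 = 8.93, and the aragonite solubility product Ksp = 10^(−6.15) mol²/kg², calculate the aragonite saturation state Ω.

α₂ = 1 / (1 + [H⁺]/K2 + [H⁺]²/(K1K2)) = 1 / (1 + 10^+0.78 + 10^-1.41)
   = 1 / (1 + 6.0256 + 0.038905) = 1/7.0645 = 0.1416
[CO3²⁻] = α₂ × DIC = 0.1416 × 1.95 = 0.2760 mmol/kg
Ksp = 10^(−6.15) = 7.079×10^-7
Ω = [Ca²⁺][CO3²⁻]/Ksp = (10.5×10^-3)(2.760×10^-4) / 7.079×10^-7 = 4.09

Ω = 4.09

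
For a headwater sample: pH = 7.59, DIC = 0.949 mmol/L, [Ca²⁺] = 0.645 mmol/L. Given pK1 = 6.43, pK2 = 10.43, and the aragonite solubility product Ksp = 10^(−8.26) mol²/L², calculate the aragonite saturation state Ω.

Ω = 0.150

α₂ = 1 / (1 + [H⁺]/K2 + [H⁺]²/(K1K2)) = 1 / (1 + 10^+2.84 + 10^+1.68)
   = 1 / (1 + 691.83 + 47.863) = 1/740.69 = 0.001350
[CO3²⁻] = α₂ × DIC = 0.001350 × 0.949 = 0.001281 mmol/L = 1.281 μmol/L
Ksp = 10^(−8.26) = 5.495×10^-9
Ω = [Ca²⁺][CO3²⁻]/Ksp = (0.645×10^-3)(1.281×10^-6) / 5.495×10^-9 = 0.150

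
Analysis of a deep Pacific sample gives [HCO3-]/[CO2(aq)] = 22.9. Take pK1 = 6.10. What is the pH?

From K1 = [H⁺][HCO3-]/[CO2(aq)]:  pH = pK1 + log₁₀([HCO3-]/[CO2(aq)])
log₁₀(22.9) = +1.360
pH = 6.10 + (+1.360) = 7.46

pH = 7.46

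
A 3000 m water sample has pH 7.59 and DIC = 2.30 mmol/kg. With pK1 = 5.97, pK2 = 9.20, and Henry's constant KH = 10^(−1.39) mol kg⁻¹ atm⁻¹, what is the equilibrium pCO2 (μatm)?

pCO2 = 1290 μatm

α₀ = 1 / (1 + K1/[H⁺] + K1K2/[H⁺]²) = 1 / (1 + 10^+1.62 + 10^+0.01)
   = 1 / (1 + 41.687 + 1.0233) = 1/43.710 = 0.02288
[CO2*] = α₀ × DIC = 0.02288 × 2.30 = 0.05262 mmol/kg
pCO2 = [CO2*]/KH = 5.262×10^-5 / 4.074×10^-2 = 1290 μatm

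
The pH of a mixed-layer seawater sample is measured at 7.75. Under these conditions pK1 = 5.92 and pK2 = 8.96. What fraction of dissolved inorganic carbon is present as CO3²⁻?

α₂ = 0.0573

α₂ = 1 / (1 + [H⁺]/K2 + [H⁺]²/(K1K2)) = 1 / (1 + 10^+1.21 + 10^-0.62)
   = 1 / (1 + 16.218 + 0.23988) = 1/17.458 = 0.05728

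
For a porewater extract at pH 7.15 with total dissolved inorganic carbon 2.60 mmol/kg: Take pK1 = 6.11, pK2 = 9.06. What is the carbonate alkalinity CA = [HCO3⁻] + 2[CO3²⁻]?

CA = 2.41 mmol/kg

CA = [HCO3⁻] + 2[CO3²⁻] = (α₁ + 2α₂)·DIC
At pH 7.15: [H⁺]/K1 = 10^-1.04 = 0.091201, K2/[H⁺] = 10^-1.91 = 0.012303
α₁ = 1/(1 + 0.091201 + 0.012303) = 1/1.1035 = 0.9062; α₂ = α₁·K2/[H⁺] = 0.01115
α₁ + 2α₂ = 0.9285
CA = 0.9285 × 2.60 = 2.41 mmol/kg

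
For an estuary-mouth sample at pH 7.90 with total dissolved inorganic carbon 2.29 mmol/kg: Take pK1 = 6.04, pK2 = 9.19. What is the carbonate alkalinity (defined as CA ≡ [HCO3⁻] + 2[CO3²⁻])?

CA = [HCO3⁻] + 2[CO3²⁻] = (α₁ + 2α₂)·DIC
At pH 7.90: [H⁺]/K1 = 10^-1.86 = 0.013804, K2/[H⁺] = 10^-1.29 = 0.051286
α₁ = 1/(1 + 0.013804 + 0.051286) = 1/1.0651 = 0.9389; α₂ = α₁·K2/[H⁺] = 0.04815
α₁ + 2α₂ = 1.0352
CA = 1.0352 × 2.29 = 2.37 mmol/kg

CA = 2.37 mmol/kg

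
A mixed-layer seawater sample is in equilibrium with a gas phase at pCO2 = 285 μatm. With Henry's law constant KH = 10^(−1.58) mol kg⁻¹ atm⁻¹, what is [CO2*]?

KH = 10^(−1.58) = 2.630×10^-2 mol kg⁻¹ atm⁻¹
[CO2*] = KH · pCO2 = 2.630×10^-2 × 285×10^-6 atm = 7.50×10^-6 mol/kg

[CO2*] = 7.50 μmol/kg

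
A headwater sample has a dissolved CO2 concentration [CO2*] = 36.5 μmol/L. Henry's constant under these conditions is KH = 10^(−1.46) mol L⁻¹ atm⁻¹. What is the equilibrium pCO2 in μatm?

pCO2 = 1050 μatm

KH = 10^(−1.46) = 3.467×10^-2 mol L⁻¹ atm⁻¹
pCO2 = [CO2*]/KH = 36.5×10^-6 / 3.467×10^-2 = 1.05×10^-3 atm = 1050 μatm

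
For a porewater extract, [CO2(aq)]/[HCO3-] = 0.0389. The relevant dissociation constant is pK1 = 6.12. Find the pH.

pH = 7.53

From K1 = [H⁺][HCO3-]/[CO2(aq)]:  pH = pK1 − log₁₀([CO2(aq)]/[HCO3-])
log₁₀(0.0389) = -1.410
pH = 6.12 − (-1.410) = 7.53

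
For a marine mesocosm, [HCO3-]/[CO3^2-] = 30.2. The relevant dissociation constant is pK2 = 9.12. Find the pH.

pH = 7.64

From K2 = [H⁺][CO3^2-]/[HCO3-]:  pH = pK2 − log₁₀([HCO3-]/[CO3^2-])
log₁₀(30.2) = +1.480
pH = 9.12 − (+1.480) = 7.64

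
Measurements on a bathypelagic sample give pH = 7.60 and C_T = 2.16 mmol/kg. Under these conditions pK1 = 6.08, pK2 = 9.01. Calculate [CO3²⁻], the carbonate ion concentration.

α₂ = 1 / (1 + [H⁺]/K2 + [H⁺]²/(K1K2)) = 1 / (1 + 10^+1.41 + 10^-0.11)
   = 1 / (1 + 25.704 + 0.77625) = 1/27.480 = 0.03639
[CO3²⁻] = α₂ × DIC = 0.03639 × 2.16 = 0.0786 mmol/kg

[CO3²⁻] = 0.0786 mmol/kg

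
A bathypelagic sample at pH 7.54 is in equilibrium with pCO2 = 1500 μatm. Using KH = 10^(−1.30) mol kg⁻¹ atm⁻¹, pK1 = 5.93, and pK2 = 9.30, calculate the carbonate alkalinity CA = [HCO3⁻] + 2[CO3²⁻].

[CO2*] = KH · pCO2 = 10^(−1.30) × 1500×10^-6 = 7.518×10^-5 mol/kg
α₀ = 1/(1 + K1/[H⁺] + K1K2/[H⁺]²) = 1/(1 + 10^+1.61 + 10^-0.15) = 0.02356
DIC = [CO2*]/α₀ = 7.518×10^-5 / 0.02356 = 3.191 mmol/kg
CA = (α₁ + 2α₂)·DIC = (0.9598 + 2×0.01668) × 3.191 = 3.17 mmol/kg

CA = 3.17 mmol/kg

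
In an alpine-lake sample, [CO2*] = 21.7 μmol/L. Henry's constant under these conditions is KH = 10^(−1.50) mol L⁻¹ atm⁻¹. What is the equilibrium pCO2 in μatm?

KH = 10^(−1.50) = 3.162×10^-2 mol L⁻¹ atm⁻¹
pCO2 = [CO2*]/KH = 21.7×10^-6 / 3.162×10^-2 = 6.86×10^-4 atm = 686 μatm

pCO2 = 686 μatm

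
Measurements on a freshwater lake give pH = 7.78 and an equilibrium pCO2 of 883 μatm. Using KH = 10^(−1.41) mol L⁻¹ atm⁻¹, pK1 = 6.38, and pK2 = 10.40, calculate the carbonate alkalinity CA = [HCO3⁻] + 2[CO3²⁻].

[CO2*] = KH · pCO2 = 10^(−1.41) × 883×10^-6 = 3.435×10^-5 mol/L
α₀ = 1/(1 + K1/[H⁺] + K1K2/[H⁺]²) = 1/(1 + 10^+1.40 + 10^-1.22) = 0.03820
DIC = [CO2*]/α₀ = 3.435×10^-5 / 0.03820 = 0.8993 mmol/L
CA = (α₁ + 2α₂)·DIC = (0.9595 + 2×0.002302) × 0.8993 = 0.867 mmol/L

CA = 0.867 mmol/L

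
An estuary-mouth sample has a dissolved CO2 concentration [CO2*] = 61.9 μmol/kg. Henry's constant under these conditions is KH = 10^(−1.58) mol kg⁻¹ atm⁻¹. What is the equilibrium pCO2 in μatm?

KH = 10^(−1.58) = 2.630×10^-2 mol kg⁻¹ atm⁻¹
pCO2 = [CO2*]/KH = 61.9×10^-6 / 2.630×10^-2 = 2.35×10^-3 atm = 2350 μatm

pCO2 = 2350 μatm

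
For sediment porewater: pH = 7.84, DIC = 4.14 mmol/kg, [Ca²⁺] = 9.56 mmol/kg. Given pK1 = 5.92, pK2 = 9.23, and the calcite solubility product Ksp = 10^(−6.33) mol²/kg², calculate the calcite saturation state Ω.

Ω = 3.27

α₂ = 1 / (1 + [H⁺]/K2 + [H⁺]²/(K1K2)) = 1 / (1 + 10^+1.39 + 10^-0.53)
   = 1 / (1 + 24.547 + 0.29512) = 1/25.842 = 0.03870
[CO3²⁻] = α₂ × DIC = 0.03870 × 4.14 = 0.1602 mmol/kg
Ksp = 10^(−6.33) = 4.677×10^-7
Ω = [Ca²⁺][CO3²⁻]/Ksp = (9.56×10^-3)(1.602×10^-4) / 4.677×10^-7 = 3.27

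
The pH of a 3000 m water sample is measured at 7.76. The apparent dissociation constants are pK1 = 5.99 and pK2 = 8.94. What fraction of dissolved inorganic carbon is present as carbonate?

α₂ = 1 / (1 + [H⁺]/K2 + [H⁺]²/(K1K2)) = 1 / (1 + 10^+1.18 + 10^-0.59)
   = 1 / (1 + 15.136 + 0.25704) = 1/16.393 = 0.06100

α₂ = 0.0610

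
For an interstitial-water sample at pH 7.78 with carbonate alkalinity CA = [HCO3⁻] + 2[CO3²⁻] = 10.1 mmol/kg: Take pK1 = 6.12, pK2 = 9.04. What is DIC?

CA = [HCO3⁻] + 2[CO3²⁻] = (α₁ + 2α₂)·DIC
At pH 7.78: [H⁺]/K1 = 10^-1.66 = 0.021878, K2/[H⁺] = 10^-1.26 = 0.054954
α₁ = 1/(1 + 0.021878 + 0.054954) = 1/1.0768 = 0.9287; α₂ = α₁·K2/[H⁺] = 0.05103
α₁ + 2α₂ = 1.0307
DIC = CA / (α₁ + 2α₂) = 10.1 / 1.0307 = 9.80 mmol/kg

DIC = 9.80 mmol/kg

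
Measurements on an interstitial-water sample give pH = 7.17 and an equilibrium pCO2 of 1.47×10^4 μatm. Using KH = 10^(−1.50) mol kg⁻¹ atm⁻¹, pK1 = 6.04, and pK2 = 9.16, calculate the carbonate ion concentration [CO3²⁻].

[CO3²⁻] = 0.0642 mmol/kg

[CO2*] = KH · pCO2 = 10^(−1.50) × 1.47×10^4×10^-6 = 4.649×10^-4 mol/kg
α₀ = 1/(1 + K1/[H⁺] + K1K2/[H⁺]²) = 1/(1 + 10^+1.13 + 10^-0.86) = 0.06836
DIC = [CO2*]/α₀ = 4.649×10^-4 / 0.06836 = 6.800 mmol/kg
[CO3²⁻] = α₂·DIC; α₂ = 0.009437, so [CO3²⁻] = 0.009437 × 6.800 = 0.0642 mmol/kg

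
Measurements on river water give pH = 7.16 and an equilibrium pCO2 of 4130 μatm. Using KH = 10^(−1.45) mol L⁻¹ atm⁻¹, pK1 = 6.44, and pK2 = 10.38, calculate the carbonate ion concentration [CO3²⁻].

[CO2*] = KH · pCO2 = 10^(−1.45) × 4130×10^-6 = 1.465×10^-4 mol/L
α₀ = 1/(1 + K1/[H⁺] + K1K2/[H⁺]²) = 1/(1 + 10^+0.72 + 10^-2.50) = 0.1600
DIC = [CO2*]/α₀ = 1.465×10^-4 / 0.1600 = 0.9160 mmol/L
[CO3²⁻] = α₂·DIC; α₂ = 0.0005059, so [CO3²⁻] = 0.0005059 × 0.9160 = 0.000463 mmol/L = 0.463 μmol/L

[CO3²⁻] = 0.463 μmol/L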